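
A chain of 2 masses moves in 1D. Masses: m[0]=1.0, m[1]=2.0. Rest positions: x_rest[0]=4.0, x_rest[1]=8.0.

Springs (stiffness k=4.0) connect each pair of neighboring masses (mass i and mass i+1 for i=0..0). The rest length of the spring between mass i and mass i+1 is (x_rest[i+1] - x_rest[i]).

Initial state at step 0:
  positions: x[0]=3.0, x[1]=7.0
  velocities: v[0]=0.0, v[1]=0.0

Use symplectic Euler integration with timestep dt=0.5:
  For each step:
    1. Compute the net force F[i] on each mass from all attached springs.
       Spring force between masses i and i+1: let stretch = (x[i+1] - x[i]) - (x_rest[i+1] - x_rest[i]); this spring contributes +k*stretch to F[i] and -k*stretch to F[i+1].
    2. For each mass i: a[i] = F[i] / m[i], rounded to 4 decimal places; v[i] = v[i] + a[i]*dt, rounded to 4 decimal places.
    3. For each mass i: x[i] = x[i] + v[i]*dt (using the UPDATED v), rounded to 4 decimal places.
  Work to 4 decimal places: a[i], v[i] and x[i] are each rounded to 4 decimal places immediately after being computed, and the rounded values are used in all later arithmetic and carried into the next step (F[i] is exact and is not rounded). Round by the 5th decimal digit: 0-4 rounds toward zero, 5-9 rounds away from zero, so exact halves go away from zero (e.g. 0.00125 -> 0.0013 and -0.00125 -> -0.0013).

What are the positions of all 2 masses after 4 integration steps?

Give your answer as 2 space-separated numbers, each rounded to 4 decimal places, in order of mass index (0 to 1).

Step 0: x=[3.0000 7.0000] v=[0.0000 0.0000]
Step 1: x=[3.0000 7.0000] v=[0.0000 0.0000]
Step 2: x=[3.0000 7.0000] v=[0.0000 0.0000]
Step 3: x=[3.0000 7.0000] v=[0.0000 0.0000]
Step 4: x=[3.0000 7.0000] v=[0.0000 0.0000]

Answer: 3.0000 7.0000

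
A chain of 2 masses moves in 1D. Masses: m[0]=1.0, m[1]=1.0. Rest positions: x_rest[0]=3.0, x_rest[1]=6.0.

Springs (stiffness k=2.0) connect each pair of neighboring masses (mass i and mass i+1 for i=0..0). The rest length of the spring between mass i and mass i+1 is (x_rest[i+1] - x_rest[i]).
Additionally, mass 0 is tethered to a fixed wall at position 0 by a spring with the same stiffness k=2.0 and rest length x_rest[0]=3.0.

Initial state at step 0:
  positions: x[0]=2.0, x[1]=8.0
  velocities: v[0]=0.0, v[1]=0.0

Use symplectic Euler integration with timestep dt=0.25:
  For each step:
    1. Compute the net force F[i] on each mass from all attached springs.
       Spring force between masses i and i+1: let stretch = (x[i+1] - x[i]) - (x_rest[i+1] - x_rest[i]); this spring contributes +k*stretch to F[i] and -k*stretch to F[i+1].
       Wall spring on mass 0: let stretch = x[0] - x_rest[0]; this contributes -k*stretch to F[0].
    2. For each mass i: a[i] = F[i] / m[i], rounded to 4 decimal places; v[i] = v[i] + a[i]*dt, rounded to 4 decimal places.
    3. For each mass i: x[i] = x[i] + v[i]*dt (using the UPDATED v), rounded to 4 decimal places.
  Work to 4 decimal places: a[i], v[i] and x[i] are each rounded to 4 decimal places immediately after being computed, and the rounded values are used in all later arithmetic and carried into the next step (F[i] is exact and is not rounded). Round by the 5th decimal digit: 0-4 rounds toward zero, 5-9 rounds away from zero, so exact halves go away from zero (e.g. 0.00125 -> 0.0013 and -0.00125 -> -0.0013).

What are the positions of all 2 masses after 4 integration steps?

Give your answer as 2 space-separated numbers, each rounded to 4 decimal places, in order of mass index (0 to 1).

Answer: 4.7999 5.6560

Derivation:
Step 0: x=[2.0000 8.0000] v=[0.0000 0.0000]
Step 1: x=[2.5000 7.6250] v=[2.0000 -1.5000]
Step 2: x=[3.3281 6.9844] v=[3.3125 -2.5625]
Step 3: x=[4.1973 6.2617] v=[3.4766 -2.8907]
Step 4: x=[4.7999 5.6560] v=[2.4102 -2.4229]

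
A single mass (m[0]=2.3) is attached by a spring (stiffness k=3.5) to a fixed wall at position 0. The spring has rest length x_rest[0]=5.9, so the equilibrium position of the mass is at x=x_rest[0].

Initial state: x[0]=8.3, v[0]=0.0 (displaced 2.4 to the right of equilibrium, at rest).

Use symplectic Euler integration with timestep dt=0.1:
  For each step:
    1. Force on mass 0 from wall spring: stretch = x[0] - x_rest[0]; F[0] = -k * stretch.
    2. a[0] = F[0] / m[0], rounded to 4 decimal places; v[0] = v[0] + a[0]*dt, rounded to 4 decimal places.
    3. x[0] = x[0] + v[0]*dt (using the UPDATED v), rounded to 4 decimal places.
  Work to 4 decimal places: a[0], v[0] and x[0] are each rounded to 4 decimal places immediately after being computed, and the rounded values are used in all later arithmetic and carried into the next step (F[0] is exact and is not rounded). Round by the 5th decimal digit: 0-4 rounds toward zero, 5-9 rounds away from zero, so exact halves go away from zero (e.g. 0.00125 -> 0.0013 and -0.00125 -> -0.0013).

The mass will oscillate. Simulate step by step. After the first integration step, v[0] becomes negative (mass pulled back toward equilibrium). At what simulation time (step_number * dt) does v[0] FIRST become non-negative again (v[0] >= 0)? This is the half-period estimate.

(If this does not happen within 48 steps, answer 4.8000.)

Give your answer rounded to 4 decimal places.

Answer: 2.6000

Derivation:
Step 0: x=[8.3000] v=[0.0000]
Step 1: x=[8.2635] v=[-0.3652]
Step 2: x=[8.1910] v=[-0.7249]
Step 3: x=[8.0837] v=[-1.0735]
Step 4: x=[7.9431] v=[-1.4058]
Step 5: x=[7.7714] v=[-1.7167]
Step 6: x=[7.5713] v=[-2.0015]
Step 7: x=[7.3457] v=[-2.2558]
Step 8: x=[7.0981] v=[-2.4758]
Step 9: x=[6.8323] v=[-2.6581]
Step 10: x=[6.5523] v=[-2.8000]
Step 11: x=[6.2624] v=[-2.8993]
Step 12: x=[5.9670] v=[-2.9545]
Step 13: x=[5.6705] v=[-2.9647]
Step 14: x=[5.3775] v=[-2.9298]
Step 15: x=[5.0925] v=[-2.8503]
Step 16: x=[4.8198] v=[-2.7274]
Step 17: x=[4.5635] v=[-2.5630]
Step 18: x=[4.3275] v=[-2.3596]
Step 19: x=[4.1155] v=[-2.1203]
Step 20: x=[3.9306] v=[-1.8488]
Step 21: x=[3.7757] v=[-1.5491]
Step 22: x=[3.6531] v=[-1.2258]
Step 23: x=[3.5647] v=[-0.8839]
Step 24: x=[3.5119] v=[-0.5285]
Step 25: x=[3.4954] v=[-0.1651]
Step 26: x=[3.5155] v=[0.2008]
First v>=0 after going negative at step 26, time=2.6000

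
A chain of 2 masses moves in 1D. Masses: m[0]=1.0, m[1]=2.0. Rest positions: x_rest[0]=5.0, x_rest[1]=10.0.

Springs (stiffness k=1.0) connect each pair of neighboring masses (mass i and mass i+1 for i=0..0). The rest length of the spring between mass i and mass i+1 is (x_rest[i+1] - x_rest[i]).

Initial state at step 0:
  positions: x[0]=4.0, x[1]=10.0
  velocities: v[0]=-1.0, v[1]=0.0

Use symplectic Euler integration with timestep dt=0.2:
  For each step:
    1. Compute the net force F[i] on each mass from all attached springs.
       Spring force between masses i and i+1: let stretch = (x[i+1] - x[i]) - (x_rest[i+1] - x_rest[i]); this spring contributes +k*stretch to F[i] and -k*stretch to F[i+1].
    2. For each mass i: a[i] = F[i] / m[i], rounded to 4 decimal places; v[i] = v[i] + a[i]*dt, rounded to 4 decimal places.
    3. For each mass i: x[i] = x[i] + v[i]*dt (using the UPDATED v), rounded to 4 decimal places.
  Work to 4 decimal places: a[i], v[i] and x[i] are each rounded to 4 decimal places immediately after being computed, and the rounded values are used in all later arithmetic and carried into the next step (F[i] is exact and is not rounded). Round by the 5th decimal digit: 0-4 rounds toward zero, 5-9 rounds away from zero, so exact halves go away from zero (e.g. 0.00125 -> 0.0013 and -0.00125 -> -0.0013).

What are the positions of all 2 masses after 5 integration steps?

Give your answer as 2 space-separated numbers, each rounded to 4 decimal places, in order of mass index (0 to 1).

Step 0: x=[4.0000 10.0000] v=[-1.0000 0.0000]
Step 1: x=[3.8400 9.9800] v=[-0.8000 -0.1000]
Step 2: x=[3.7256 9.9372] v=[-0.5720 -0.2140]
Step 3: x=[3.6597 9.8702] v=[-0.3297 -0.3352]
Step 4: x=[3.6422 9.7789] v=[-0.0876 -0.4563]
Step 5: x=[3.6701 9.6649] v=[0.1397 -0.5700]

Answer: 3.6701 9.6649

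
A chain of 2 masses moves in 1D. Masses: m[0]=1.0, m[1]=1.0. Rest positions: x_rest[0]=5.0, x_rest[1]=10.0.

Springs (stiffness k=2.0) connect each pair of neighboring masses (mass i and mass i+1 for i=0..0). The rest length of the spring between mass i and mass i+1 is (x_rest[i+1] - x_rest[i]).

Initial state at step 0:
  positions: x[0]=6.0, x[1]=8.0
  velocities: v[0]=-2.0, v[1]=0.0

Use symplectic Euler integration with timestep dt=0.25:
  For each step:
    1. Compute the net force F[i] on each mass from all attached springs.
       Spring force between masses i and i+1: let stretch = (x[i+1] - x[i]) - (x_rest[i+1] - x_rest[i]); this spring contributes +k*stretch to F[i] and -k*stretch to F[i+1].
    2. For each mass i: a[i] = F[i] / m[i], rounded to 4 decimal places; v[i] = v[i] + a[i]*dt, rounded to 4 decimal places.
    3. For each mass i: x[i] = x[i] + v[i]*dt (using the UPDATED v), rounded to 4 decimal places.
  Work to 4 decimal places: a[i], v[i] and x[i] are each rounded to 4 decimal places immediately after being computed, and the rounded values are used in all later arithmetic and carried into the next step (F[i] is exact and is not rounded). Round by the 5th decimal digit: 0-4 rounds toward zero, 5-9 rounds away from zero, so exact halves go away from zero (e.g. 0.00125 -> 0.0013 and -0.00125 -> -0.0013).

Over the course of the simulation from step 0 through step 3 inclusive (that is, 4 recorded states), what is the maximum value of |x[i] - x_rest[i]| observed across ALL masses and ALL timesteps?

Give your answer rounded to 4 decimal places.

Answer: 2.0703

Derivation:
Step 0: x=[6.0000 8.0000] v=[-2.0000 0.0000]
Step 1: x=[5.1250 8.3750] v=[-3.5000 1.5000]
Step 2: x=[4.0313 8.9688] v=[-4.3750 2.3750]
Step 3: x=[2.9297 9.5704] v=[-4.4063 2.4063]
Max displacement = 2.0703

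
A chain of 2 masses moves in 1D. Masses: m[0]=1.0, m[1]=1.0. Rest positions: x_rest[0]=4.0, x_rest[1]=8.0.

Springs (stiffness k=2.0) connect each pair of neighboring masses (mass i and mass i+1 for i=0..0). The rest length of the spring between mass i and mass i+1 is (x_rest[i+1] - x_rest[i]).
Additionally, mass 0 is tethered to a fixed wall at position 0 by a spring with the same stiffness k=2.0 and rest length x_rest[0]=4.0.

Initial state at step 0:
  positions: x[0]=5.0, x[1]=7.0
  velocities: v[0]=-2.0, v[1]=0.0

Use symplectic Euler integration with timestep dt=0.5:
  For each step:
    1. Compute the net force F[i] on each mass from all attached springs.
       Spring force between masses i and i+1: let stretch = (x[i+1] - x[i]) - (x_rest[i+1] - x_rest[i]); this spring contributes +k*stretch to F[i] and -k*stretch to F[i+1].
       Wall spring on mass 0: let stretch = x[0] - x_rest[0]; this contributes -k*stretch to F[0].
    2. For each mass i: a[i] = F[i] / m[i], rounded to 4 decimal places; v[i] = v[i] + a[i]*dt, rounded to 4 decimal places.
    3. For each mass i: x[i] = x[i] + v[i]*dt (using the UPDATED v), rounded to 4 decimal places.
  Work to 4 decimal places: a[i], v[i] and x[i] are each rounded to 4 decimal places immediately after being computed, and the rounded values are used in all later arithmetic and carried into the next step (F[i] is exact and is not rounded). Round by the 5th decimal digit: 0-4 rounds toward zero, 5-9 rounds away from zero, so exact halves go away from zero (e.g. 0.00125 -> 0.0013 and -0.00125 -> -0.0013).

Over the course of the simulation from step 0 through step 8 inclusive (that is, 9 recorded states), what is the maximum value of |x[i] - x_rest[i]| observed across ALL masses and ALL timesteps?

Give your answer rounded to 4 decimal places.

Answer: 2.5000

Derivation:
Step 0: x=[5.0000 7.0000] v=[-2.0000 0.0000]
Step 1: x=[2.5000 8.0000] v=[-5.0000 2.0000]
Step 2: x=[1.5000 8.2500] v=[-2.0000 0.5000]
Step 3: x=[3.1250 7.1250] v=[3.2500 -2.2500]
Step 4: x=[5.1875 6.0000] v=[4.1250 -2.2500]
Step 5: x=[5.0625 6.4688] v=[-0.2500 0.9375]
Step 6: x=[3.1094 8.2344] v=[-3.9062 3.5312]
Step 7: x=[2.1641 9.4375] v=[-1.8906 2.4062]
Step 8: x=[3.7735 9.0039] v=[3.2187 -0.8672]
Max displacement = 2.5000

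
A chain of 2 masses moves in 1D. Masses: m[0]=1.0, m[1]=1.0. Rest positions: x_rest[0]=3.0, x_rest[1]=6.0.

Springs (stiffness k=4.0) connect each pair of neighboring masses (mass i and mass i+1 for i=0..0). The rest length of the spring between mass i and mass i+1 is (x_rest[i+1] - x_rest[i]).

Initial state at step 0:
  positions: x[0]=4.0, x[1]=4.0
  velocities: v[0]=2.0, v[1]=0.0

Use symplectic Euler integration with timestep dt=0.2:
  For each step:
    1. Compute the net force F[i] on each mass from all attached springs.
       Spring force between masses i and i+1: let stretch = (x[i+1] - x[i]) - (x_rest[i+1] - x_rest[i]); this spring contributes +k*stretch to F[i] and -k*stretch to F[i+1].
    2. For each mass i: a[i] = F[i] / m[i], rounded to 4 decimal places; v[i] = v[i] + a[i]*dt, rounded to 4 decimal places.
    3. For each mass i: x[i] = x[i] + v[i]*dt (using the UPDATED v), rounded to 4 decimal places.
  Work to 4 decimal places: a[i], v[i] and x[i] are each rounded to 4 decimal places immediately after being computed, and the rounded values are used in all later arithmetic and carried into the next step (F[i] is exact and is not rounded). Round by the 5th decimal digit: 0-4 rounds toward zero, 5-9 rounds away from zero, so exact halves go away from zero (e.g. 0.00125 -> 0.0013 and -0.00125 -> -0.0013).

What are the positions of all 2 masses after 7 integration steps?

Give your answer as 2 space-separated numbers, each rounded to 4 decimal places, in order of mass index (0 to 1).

Step 0: x=[4.0000 4.0000] v=[2.0000 0.0000]
Step 1: x=[3.9200 4.4800] v=[-0.4000 2.4000]
Step 2: x=[3.4496 5.3504] v=[-2.3520 4.3520]
Step 3: x=[2.8033 6.3967] v=[-3.2314 5.2314]
Step 4: x=[2.2520 7.3480] v=[-2.7567 4.7567]
Step 5: x=[2.0360 7.9640] v=[-1.0799 3.0799]
Step 6: x=[2.2885 8.1115] v=[1.2625 0.7375]
Step 7: x=[2.9927 7.8073] v=[3.5209 -1.5209]

Answer: 2.9927 7.8073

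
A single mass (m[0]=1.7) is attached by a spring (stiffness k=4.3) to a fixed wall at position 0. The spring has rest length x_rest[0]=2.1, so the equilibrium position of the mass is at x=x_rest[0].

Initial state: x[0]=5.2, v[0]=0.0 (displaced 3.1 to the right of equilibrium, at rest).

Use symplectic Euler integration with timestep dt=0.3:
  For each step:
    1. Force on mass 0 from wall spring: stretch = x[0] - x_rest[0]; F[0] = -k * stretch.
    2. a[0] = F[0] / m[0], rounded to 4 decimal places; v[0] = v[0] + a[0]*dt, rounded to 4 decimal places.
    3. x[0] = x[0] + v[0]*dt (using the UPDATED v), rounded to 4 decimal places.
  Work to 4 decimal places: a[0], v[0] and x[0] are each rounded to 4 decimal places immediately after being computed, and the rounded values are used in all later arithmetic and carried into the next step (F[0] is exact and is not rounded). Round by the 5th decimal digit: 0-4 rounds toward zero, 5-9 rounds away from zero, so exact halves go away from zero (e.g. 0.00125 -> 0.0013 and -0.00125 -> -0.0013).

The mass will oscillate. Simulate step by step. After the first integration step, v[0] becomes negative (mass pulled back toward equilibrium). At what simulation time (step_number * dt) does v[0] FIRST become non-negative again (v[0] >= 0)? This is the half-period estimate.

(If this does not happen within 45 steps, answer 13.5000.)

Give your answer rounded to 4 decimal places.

Answer: 2.1000

Derivation:
Step 0: x=[5.2000] v=[0.0000]
Step 1: x=[4.4943] v=[-2.3524]
Step 2: x=[3.2435] v=[-4.1693]
Step 3: x=[1.7324] v=[-5.0370]
Step 4: x=[0.3050] v=[-4.7581]
Step 5: x=[-0.7138] v=[-3.3960]
Step 6: x=[-1.0920] v=[-1.2608]
Step 7: x=[-0.7436] v=[1.1614]
First v>=0 after going negative at step 7, time=2.1000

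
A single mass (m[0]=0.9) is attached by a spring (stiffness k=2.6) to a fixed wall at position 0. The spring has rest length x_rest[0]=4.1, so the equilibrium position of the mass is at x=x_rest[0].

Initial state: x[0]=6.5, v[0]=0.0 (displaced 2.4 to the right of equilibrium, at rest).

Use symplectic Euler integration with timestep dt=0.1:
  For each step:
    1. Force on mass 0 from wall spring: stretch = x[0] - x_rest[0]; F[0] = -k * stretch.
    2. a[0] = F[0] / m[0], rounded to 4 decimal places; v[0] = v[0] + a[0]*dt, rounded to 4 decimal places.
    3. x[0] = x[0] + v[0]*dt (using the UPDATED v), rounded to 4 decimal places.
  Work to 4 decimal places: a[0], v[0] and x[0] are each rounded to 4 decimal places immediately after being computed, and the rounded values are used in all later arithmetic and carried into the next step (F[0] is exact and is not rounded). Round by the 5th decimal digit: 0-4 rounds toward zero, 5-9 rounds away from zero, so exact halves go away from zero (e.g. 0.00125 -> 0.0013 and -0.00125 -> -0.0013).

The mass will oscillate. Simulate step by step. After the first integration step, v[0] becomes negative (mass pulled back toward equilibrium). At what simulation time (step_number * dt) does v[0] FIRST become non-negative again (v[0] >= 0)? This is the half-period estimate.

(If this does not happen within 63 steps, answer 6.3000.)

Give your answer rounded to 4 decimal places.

Answer: 1.9000

Derivation:
Step 0: x=[6.5000] v=[0.0000]
Step 1: x=[6.4307] v=[-0.6933]
Step 2: x=[6.2940] v=[-1.3666]
Step 3: x=[6.0940] v=[-2.0004]
Step 4: x=[5.8364] v=[-2.5764]
Step 5: x=[5.5286] v=[-3.0780]
Step 6: x=[5.1795] v=[-3.4907]
Step 7: x=[4.7992] v=[-3.8026]
Step 8: x=[4.3987] v=[-4.0046]
Step 9: x=[3.9896] v=[-4.0909]
Step 10: x=[3.5837] v=[-4.0590]
Step 11: x=[3.1927] v=[-3.9099]
Step 12: x=[2.8279] v=[-3.6478]
Step 13: x=[2.4999] v=[-3.2803]
Step 14: x=[2.2181] v=[-2.8181]
Step 15: x=[1.9907] v=[-2.2744]
Step 16: x=[1.8242] v=[-1.6651]
Step 17: x=[1.7234] v=[-1.0077]
Step 18: x=[1.6913] v=[-0.3211]
Step 19: x=[1.7288] v=[0.3748]
First v>=0 after going negative at step 19, time=1.9000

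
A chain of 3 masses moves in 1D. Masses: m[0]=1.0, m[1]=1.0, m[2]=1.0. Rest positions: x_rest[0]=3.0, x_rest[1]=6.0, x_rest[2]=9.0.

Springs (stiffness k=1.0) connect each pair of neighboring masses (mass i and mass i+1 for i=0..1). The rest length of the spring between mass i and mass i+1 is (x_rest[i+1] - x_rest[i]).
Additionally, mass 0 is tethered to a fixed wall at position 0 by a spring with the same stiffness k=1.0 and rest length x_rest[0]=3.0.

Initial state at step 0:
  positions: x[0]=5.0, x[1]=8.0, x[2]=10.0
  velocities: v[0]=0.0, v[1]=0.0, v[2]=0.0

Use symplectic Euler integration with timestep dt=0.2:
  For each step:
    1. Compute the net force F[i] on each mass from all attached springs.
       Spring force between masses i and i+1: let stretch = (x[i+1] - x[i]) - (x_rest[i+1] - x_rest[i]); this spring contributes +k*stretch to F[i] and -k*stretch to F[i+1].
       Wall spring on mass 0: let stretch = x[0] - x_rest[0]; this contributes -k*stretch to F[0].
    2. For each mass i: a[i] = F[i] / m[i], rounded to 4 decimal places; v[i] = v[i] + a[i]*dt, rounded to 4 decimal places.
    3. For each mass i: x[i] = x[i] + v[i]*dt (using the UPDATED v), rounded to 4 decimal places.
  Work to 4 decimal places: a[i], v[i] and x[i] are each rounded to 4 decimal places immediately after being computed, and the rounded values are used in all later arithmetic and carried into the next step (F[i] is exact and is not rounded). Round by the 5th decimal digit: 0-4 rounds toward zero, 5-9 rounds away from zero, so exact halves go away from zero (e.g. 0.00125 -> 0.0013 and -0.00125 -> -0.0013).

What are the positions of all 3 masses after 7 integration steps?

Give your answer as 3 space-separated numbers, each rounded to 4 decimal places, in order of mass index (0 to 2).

Answer: 3.3013 7.0682 10.7554

Derivation:
Step 0: x=[5.0000 8.0000 10.0000] v=[0.0000 0.0000 0.0000]
Step 1: x=[4.9200 7.9600 10.0400] v=[-0.4000 -0.2000 0.2000]
Step 2: x=[4.7648 7.8816 10.1168] v=[-0.7760 -0.3920 0.3840]
Step 3: x=[4.5437 7.7679 10.2242] v=[-1.1056 -0.5683 0.5370]
Step 4: x=[4.2698 7.6235 10.3533] v=[-1.3695 -0.7219 0.6457]
Step 5: x=[3.9593 7.4542 10.4932] v=[-1.5527 -0.8467 0.6997]
Step 6: x=[3.6302 7.2666 10.6316] v=[-1.6456 -0.9379 0.6919]
Step 7: x=[3.3013 7.0682 10.7554] v=[-1.6444 -0.9922 0.6189]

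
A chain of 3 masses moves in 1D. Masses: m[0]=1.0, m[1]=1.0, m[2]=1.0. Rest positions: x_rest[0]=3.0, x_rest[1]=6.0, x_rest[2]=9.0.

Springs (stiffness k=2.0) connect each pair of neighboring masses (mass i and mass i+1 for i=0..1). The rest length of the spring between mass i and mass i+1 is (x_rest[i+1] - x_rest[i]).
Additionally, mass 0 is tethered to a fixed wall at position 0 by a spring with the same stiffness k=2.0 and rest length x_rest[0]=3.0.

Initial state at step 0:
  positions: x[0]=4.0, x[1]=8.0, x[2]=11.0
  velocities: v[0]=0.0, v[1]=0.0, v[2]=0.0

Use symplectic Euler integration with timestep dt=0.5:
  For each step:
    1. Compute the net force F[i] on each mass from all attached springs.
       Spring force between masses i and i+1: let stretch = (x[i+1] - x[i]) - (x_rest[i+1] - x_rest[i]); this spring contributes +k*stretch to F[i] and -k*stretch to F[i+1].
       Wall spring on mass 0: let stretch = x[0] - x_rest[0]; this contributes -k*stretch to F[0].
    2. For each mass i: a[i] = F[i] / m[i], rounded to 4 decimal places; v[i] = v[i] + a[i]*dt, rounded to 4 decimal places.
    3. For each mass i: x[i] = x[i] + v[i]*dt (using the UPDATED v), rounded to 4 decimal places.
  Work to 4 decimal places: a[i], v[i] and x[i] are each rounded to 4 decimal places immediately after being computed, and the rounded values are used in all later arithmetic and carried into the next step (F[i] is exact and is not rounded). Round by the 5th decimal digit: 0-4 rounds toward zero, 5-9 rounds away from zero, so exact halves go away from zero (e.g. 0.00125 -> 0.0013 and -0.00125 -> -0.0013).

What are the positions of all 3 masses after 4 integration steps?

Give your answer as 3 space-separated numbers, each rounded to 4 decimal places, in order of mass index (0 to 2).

Step 0: x=[4.0000 8.0000 11.0000] v=[0.0000 0.0000 0.0000]
Step 1: x=[4.0000 7.5000 11.0000] v=[0.0000 -1.0000 0.0000]
Step 2: x=[3.7500 7.0000 10.7500] v=[-0.5000 -1.0000 -0.5000]
Step 3: x=[3.2500 6.7500 10.1250] v=[-1.0000 -0.5000 -1.2500]
Step 4: x=[2.8750 6.4375 9.3125] v=[-0.7500 -0.6250 -1.6250]

Answer: 2.8750 6.4375 9.3125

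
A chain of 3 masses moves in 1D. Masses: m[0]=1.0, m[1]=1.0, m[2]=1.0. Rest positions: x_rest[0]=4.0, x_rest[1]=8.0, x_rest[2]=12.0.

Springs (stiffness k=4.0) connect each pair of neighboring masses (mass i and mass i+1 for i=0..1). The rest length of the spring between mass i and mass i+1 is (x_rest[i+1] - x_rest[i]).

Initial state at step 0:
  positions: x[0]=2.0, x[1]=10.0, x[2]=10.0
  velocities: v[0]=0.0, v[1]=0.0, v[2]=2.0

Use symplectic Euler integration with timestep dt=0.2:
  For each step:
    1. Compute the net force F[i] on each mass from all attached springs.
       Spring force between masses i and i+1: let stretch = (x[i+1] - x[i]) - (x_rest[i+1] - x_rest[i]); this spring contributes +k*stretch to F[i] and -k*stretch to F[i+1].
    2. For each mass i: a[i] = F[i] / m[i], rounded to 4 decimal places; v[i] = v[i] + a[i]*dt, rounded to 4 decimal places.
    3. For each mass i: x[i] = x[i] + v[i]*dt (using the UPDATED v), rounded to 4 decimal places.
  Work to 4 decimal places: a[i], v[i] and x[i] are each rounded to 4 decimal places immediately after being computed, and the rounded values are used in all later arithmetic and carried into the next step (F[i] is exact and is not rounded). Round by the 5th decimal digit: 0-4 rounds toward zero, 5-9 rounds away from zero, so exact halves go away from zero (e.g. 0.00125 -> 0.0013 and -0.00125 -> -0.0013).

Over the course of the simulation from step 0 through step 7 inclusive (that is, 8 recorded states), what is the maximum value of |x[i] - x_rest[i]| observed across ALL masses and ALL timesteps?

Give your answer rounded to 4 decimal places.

Answer: 3.0364

Derivation:
Step 0: x=[2.0000 10.0000 10.0000] v=[0.0000 0.0000 2.0000]
Step 1: x=[2.6400 8.7200 11.0400] v=[3.2000 -6.4000 5.2000]
Step 2: x=[3.6128 6.8384 12.3488] v=[4.8640 -9.4080 6.5440]
Step 3: x=[4.4617 5.3224 13.4159] v=[4.2445 -7.5802 5.3357]
Step 4: x=[4.8083 4.9636 13.8281] v=[1.7331 -1.7940 2.0609]
Step 5: x=[4.5398 5.9983 13.4620] v=[-1.3427 5.1734 -1.8307]
Step 6: x=[3.8646 7.9938 12.5417] v=[-3.3759 9.9776 -4.6017]
Step 7: x=[3.2101 10.0563 11.5337] v=[-3.2725 10.3126 -5.0400]
Max displacement = 3.0364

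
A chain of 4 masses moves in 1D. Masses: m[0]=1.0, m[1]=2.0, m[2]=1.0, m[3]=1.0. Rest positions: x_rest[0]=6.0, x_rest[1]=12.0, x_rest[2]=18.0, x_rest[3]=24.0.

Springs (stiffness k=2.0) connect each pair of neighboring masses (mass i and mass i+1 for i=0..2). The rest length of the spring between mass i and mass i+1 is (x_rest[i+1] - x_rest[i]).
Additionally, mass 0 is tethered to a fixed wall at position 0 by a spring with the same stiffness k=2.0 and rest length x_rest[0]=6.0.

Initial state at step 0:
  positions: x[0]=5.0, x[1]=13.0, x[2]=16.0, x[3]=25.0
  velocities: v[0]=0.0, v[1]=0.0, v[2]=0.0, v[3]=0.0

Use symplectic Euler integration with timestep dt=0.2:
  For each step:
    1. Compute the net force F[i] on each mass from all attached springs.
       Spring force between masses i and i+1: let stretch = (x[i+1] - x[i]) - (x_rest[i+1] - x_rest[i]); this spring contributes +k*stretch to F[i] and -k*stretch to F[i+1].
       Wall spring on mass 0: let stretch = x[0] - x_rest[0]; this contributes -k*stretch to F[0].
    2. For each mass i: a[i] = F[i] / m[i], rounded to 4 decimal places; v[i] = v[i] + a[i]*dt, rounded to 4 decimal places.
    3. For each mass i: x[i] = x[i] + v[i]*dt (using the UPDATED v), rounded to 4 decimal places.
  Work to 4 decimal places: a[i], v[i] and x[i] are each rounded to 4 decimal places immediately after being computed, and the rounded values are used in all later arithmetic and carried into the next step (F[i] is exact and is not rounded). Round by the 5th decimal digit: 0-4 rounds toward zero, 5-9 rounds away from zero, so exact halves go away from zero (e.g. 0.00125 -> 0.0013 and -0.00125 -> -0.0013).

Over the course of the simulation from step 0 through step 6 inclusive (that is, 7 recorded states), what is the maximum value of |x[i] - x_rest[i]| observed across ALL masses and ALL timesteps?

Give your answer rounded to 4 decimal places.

Answer: 2.1749

Derivation:
Step 0: x=[5.0000 13.0000 16.0000 25.0000] v=[0.0000 0.0000 0.0000 0.0000]
Step 1: x=[5.2400 12.8000 16.4800 24.7600] v=[1.2000 -1.0000 2.4000 -1.2000]
Step 2: x=[5.6656 12.4448 17.3280 24.3376] v=[2.1280 -1.7760 4.2400 -2.1120]
Step 3: x=[6.1803 12.0138 18.3461 23.8344] v=[2.5734 -2.1552 5.0906 -2.5158]
Step 4: x=[6.6672 11.6027 19.2967 23.3722] v=[2.4347 -2.0554 4.7530 -2.3111]
Step 5: x=[7.0156 11.3020 19.9578 23.0639] v=[1.7420 -1.5037 3.3056 -1.5413]
Step 6: x=[7.1457 11.1760 20.1749 22.9872] v=[0.6503 -0.6298 1.0857 -0.3837]
Max displacement = 2.1749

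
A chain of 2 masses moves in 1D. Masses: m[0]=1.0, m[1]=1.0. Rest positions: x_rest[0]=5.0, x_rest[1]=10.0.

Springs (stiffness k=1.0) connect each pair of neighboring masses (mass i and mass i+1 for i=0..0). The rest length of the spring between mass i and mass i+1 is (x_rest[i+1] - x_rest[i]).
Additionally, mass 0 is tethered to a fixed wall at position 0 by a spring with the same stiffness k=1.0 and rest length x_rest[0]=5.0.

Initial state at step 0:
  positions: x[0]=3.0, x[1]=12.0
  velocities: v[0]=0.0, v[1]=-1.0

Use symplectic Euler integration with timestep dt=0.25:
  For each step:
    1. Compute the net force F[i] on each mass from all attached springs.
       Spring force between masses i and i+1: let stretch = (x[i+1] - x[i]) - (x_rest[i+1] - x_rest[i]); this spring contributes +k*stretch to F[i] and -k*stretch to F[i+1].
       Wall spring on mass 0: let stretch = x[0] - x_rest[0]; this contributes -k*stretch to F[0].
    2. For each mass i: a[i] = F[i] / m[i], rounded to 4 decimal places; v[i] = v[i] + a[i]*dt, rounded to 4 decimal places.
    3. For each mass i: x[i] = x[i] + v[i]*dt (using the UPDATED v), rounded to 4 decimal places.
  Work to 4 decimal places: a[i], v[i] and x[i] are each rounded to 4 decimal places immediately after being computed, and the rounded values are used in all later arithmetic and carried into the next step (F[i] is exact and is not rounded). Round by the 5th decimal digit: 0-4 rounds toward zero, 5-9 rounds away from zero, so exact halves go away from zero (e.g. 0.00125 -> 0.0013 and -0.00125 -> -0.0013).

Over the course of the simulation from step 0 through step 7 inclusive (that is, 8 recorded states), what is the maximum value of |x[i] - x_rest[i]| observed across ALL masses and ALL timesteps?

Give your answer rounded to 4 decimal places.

Answer: 2.3379

Derivation:
Step 0: x=[3.0000 12.0000] v=[0.0000 -1.0000]
Step 1: x=[3.3750 11.5000] v=[1.5000 -2.0000]
Step 2: x=[4.0469 10.8047] v=[2.6875 -2.7813]
Step 3: x=[4.8882 9.9995] v=[3.3652 -3.2208]
Step 4: x=[5.7435 9.1874] v=[3.4210 -3.2486]
Step 5: x=[6.4550 8.4725] v=[2.8461 -2.8596]
Step 6: x=[6.8892 7.9440] v=[1.7367 -2.1140]
Step 7: x=[6.9587 7.6621] v=[0.2781 -1.1277]
Max displacement = 2.3379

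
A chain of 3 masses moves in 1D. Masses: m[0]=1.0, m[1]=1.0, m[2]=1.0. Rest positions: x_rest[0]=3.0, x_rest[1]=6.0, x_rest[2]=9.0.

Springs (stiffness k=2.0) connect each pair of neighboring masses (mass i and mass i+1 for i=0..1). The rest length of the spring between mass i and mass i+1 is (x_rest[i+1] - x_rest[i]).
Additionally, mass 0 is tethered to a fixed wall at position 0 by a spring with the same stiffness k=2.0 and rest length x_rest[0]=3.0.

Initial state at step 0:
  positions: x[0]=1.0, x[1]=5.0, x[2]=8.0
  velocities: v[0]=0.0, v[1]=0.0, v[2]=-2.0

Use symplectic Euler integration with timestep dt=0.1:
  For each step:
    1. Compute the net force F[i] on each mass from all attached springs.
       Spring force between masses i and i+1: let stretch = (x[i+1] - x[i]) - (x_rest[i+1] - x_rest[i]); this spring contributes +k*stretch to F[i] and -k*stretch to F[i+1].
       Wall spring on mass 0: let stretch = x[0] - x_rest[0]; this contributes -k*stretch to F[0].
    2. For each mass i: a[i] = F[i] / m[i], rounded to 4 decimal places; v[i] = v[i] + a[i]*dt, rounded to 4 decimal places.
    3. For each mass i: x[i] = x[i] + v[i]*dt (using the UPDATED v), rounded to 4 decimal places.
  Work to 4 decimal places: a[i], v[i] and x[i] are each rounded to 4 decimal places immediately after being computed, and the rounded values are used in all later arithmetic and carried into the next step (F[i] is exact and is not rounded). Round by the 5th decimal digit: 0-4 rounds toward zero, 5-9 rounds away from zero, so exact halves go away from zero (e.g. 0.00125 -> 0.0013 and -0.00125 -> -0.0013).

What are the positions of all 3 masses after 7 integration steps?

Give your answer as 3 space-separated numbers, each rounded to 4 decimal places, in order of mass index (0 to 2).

Answer: 2.3486 4.4679 6.7639

Derivation:
Step 0: x=[1.0000 5.0000 8.0000] v=[0.0000 0.0000 -2.0000]
Step 1: x=[1.0600 4.9800 7.8000] v=[0.6000 -0.2000 -2.0000]
Step 2: x=[1.1772 4.9380 7.6036] v=[1.1720 -0.4200 -1.9640]
Step 3: x=[1.3461 4.8741 7.4139] v=[1.6887 -0.6390 -1.8971]
Step 4: x=[1.5586 4.7904 7.2334] v=[2.1251 -0.8366 -1.8051]
Step 5: x=[1.8046 4.6910 7.0640] v=[2.4597 -0.9944 -1.6937]
Step 6: x=[2.0722 4.5813 6.9072] v=[2.6761 -1.0971 -1.5683]
Step 7: x=[2.3486 4.4679 6.7639] v=[2.7635 -1.1337 -1.4335]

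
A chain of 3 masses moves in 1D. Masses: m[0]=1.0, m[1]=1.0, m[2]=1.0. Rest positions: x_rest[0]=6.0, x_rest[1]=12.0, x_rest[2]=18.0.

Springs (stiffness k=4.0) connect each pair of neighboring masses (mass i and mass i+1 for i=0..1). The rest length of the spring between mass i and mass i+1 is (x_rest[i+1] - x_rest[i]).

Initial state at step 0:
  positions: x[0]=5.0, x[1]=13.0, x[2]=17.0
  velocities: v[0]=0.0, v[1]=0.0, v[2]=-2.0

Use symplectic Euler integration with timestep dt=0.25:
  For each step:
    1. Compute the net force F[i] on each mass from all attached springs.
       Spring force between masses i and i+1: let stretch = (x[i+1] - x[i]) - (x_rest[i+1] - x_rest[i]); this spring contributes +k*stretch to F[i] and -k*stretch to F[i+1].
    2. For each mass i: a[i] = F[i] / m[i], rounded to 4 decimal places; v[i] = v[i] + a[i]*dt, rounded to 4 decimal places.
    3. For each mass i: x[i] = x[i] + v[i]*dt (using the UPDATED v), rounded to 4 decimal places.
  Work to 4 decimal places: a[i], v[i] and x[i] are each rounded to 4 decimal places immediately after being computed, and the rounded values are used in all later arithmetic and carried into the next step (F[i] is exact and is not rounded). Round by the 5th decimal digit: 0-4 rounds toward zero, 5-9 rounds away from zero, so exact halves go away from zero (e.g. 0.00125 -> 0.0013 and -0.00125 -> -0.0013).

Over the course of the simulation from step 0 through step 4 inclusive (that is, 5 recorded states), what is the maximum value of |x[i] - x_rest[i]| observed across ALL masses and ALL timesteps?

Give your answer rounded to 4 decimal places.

Step 0: x=[5.0000 13.0000 17.0000] v=[0.0000 0.0000 -2.0000]
Step 1: x=[5.5000 12.0000 17.0000] v=[2.0000 -4.0000 0.0000]
Step 2: x=[6.1250 10.6250 17.2500] v=[2.5000 -5.5000 1.0000]
Step 3: x=[6.3750 9.7813 17.3438] v=[1.0000 -3.3750 0.3750]
Step 4: x=[5.9766 9.9766 17.0469] v=[-1.5937 0.7812 -1.1875]
Max displacement = 2.2187

Answer: 2.2187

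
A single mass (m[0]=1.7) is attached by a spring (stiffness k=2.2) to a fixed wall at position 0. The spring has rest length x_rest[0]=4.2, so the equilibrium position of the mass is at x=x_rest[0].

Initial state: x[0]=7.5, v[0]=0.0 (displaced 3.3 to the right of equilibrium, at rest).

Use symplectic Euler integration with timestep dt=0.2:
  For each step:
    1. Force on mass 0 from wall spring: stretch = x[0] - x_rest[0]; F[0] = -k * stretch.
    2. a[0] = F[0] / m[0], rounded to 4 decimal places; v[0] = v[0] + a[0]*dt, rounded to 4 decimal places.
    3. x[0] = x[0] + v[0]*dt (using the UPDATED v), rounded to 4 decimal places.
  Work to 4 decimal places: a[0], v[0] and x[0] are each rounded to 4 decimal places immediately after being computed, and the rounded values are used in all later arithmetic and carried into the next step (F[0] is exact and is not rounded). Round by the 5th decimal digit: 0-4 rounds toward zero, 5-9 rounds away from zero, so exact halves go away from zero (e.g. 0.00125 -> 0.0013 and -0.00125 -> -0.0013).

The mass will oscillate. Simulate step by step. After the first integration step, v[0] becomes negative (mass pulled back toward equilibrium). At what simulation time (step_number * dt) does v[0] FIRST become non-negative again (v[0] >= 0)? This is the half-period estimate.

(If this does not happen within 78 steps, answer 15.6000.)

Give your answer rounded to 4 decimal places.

Step 0: x=[7.5000] v=[0.0000]
Step 1: x=[7.3292] v=[-0.8541]
Step 2: x=[6.9964] v=[-1.6640]
Step 3: x=[6.5188] v=[-2.3878]
Step 4: x=[5.9212] v=[-2.9880]
Step 5: x=[5.2345] v=[-3.4335]
Step 6: x=[4.4942] v=[-3.7013]
Step 7: x=[3.7387] v=[-3.7774]
Step 8: x=[3.0071] v=[-3.6580]
Step 9: x=[2.3373] v=[-3.3492]
Step 10: x=[1.7639] v=[-2.8671]
Step 11: x=[1.3166] v=[-2.2366]
Step 12: x=[1.0185] v=[-1.4903]
Step 13: x=[0.8851] v=[-0.6669]
Step 14: x=[0.9233] v=[0.1911]
First v>=0 after going negative at step 14, time=2.8000

Answer: 2.8000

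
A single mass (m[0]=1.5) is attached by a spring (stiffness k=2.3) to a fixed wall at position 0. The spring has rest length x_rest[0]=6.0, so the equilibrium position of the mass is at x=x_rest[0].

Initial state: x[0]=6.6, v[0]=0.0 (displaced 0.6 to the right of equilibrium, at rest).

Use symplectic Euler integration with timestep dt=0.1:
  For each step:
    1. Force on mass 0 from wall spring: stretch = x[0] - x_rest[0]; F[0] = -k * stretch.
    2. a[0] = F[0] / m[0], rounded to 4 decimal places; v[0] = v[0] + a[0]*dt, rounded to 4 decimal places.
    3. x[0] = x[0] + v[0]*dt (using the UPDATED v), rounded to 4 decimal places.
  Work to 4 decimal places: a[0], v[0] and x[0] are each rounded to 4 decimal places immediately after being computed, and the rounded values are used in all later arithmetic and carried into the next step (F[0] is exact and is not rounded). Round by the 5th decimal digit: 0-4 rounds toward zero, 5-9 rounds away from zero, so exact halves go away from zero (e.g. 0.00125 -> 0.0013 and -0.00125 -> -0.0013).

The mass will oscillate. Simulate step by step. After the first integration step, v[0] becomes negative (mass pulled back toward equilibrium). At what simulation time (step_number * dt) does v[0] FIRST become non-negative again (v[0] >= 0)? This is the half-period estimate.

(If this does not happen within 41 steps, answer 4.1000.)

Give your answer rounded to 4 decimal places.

Answer: 2.6000

Derivation:
Step 0: x=[6.6000] v=[0.0000]
Step 1: x=[6.5908] v=[-0.0920]
Step 2: x=[6.5725] v=[-0.1826]
Step 3: x=[6.5455] v=[-0.2704]
Step 4: x=[6.5101] v=[-0.3540]
Step 5: x=[6.4669] v=[-0.4322]
Step 6: x=[6.4165] v=[-0.5038]
Step 7: x=[6.3597] v=[-0.5677]
Step 8: x=[6.2974] v=[-0.6229]
Step 9: x=[6.2306] v=[-0.6685]
Step 10: x=[6.1602] v=[-0.7039]
Step 11: x=[6.0874] v=[-0.7285]
Step 12: x=[6.0132] v=[-0.7419]
Step 13: x=[5.9388] v=[-0.7439]
Step 14: x=[5.8654] v=[-0.7345]
Step 15: x=[5.7940] v=[-0.7139]
Step 16: x=[5.7258] v=[-0.6823]
Step 17: x=[5.6618] v=[-0.6403]
Step 18: x=[5.6030] v=[-0.5884]
Step 19: x=[5.5503] v=[-0.5275]
Step 20: x=[5.5044] v=[-0.4586]
Step 21: x=[5.4661] v=[-0.3826]
Step 22: x=[5.4360] v=[-0.3007]
Step 23: x=[5.4146] v=[-0.2142]
Step 24: x=[5.4022] v=[-0.1244]
Step 25: x=[5.3989] v=[-0.0327]
Step 26: x=[5.4049] v=[0.0595]
First v>=0 after going negative at step 26, time=2.6000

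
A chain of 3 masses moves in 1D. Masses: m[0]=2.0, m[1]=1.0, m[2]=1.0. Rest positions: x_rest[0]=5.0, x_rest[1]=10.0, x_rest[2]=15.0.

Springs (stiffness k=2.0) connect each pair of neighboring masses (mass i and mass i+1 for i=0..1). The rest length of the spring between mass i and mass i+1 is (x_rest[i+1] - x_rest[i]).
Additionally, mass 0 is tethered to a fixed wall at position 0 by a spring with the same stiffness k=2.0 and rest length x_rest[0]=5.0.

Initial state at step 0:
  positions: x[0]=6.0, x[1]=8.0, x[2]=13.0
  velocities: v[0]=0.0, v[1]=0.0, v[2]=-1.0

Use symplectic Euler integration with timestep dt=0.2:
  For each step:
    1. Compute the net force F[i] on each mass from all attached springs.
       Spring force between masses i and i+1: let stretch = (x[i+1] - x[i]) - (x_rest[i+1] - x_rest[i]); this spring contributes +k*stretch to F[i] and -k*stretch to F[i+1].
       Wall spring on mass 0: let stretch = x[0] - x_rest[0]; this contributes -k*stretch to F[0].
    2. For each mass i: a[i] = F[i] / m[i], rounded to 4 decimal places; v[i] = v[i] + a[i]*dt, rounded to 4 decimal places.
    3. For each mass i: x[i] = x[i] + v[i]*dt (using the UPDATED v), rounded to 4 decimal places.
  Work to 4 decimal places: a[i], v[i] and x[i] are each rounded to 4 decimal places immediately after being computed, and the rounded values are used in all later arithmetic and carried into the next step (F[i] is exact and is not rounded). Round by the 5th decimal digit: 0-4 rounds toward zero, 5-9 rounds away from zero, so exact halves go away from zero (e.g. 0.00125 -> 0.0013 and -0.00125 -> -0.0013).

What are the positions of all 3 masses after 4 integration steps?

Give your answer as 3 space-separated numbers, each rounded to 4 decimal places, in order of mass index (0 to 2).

Step 0: x=[6.0000 8.0000 13.0000] v=[0.0000 0.0000 -1.0000]
Step 1: x=[5.8400 8.2400 12.8000] v=[-0.8000 1.2000 -1.0000]
Step 2: x=[5.5424 8.6528 12.6352] v=[-1.4880 2.0640 -0.8240]
Step 3: x=[5.1475 9.1354 12.5518] v=[-1.9744 2.4128 -0.4170]
Step 4: x=[4.7062 9.5722 12.5951] v=[-2.2063 2.1842 0.2164]

Answer: 4.7062 9.5722 12.5951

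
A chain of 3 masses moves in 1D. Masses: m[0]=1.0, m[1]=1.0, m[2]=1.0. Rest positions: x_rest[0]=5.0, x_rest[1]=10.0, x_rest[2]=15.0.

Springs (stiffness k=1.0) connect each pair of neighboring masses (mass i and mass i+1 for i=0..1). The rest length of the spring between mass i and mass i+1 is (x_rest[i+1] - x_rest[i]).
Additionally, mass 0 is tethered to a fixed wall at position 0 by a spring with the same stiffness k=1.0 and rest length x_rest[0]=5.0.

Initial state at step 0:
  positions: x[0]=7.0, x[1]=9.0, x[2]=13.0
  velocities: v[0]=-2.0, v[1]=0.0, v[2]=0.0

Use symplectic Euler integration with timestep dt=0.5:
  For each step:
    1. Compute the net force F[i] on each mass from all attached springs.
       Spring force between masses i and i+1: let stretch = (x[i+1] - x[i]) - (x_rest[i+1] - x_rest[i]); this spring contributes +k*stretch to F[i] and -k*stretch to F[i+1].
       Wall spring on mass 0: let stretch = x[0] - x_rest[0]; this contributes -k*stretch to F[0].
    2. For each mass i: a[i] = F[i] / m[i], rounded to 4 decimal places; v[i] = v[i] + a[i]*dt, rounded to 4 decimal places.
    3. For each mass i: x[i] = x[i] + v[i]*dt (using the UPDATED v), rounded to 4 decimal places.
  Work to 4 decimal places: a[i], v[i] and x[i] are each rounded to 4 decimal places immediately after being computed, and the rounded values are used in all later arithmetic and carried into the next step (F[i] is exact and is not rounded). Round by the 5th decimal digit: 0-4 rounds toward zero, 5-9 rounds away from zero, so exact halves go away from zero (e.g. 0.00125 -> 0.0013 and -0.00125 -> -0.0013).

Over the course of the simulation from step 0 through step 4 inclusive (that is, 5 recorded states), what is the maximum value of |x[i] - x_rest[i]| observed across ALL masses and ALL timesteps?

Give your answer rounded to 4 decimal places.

Step 0: x=[7.0000 9.0000 13.0000] v=[-2.0000 0.0000 0.0000]
Step 1: x=[4.7500 9.5000 13.2500] v=[-4.5000 1.0000 0.5000]
Step 2: x=[2.5000 9.7500 13.8125] v=[-4.5000 0.5000 1.1250]
Step 3: x=[1.4375 9.2031 14.6094] v=[-2.1250 -1.0938 1.5938]
Step 4: x=[1.9571 8.0664 15.3048] v=[1.0391 -2.2735 1.3907]
Max displacement = 3.5625

Answer: 3.5625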